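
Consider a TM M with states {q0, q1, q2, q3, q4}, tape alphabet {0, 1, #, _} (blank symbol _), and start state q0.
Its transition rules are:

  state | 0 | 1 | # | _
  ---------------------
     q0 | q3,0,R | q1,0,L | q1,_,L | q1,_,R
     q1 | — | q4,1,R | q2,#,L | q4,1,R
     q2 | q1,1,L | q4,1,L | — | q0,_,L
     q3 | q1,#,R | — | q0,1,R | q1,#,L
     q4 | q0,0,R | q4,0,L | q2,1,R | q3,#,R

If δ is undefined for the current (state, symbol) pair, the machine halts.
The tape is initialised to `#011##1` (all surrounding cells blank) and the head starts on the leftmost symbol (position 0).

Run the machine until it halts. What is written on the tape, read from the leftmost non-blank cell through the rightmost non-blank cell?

state=q0 head=0 tape=__[#]011##1   (q0,#)→(q1,_,L)
state=q1 head=-1 tape=_[_]_011##1   (q1,_)→(q4,1,R)
state=q4 head=0 tape=_1[_]011##1   (q4,_)→(q3,#,R)
state=q3 head=1 tape=_1#[0]11##1   (q3,0)→(q1,#,R)
state=q1 head=2 tape=_1##[1]1##1   (q1,1)→(q4,1,R)
state=q4 head=3 tape=_1##1[1]##1   (q4,1)→(q4,0,L)
state=q4 head=2 tape=_1##[1]0##1   (q4,1)→(q4,0,L)
state=q4 head=1 tape=_1#[#]00##1   (q4,#)→(q2,1,R)
state=q2 head=2 tape=_1#1[0]0##1   (q2,0)→(q1,1,L)
state=q1 head=1 tape=_1#[1]10##1   (q1,1)→(q4,1,R)
state=q4 head=2 tape=_1#1[1]0##1   (q4,1)→(q4,0,L)
state=q4 head=1 tape=_1#[1]00##1   (q4,1)→(q4,0,L)
state=q4 head=0 tape=_1[#]000##1   (q4,#)→(q2,1,R)
state=q2 head=1 tape=_11[0]00##1   (q2,0)→(q1,1,L)
state=q1 head=0 tape=_1[1]100##1   (q1,1)→(q4,1,R)
state=q4 head=1 tape=_11[1]00##1   (q4,1)→(q4,0,L)
state=q4 head=0 tape=_1[1]000##1   (q4,1)→(q4,0,L)
state=q4 head=-1 tape=_[1]0000##1   (q4,1)→(q4,0,L)
state=q4 head=-2 tape=[_]00000##1   (q4,_)→(q3,#,R)
state=q3 head=-1 tape=#[0]0000##1   (q3,0)→(q1,#,R)
state=q1 head=0 tape=##[0]000##1
The non-blank tape span at halt is ##0000##1.

##0000##1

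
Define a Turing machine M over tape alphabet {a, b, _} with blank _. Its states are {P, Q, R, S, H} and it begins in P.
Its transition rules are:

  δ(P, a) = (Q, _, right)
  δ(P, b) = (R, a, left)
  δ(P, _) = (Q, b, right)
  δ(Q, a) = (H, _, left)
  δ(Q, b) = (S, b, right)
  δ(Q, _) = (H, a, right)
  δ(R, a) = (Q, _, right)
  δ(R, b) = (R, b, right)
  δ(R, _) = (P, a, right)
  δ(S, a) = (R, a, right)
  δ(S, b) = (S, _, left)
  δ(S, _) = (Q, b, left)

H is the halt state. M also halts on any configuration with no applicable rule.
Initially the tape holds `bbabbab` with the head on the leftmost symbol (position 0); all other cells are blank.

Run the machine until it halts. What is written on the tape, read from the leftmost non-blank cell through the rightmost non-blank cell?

P | _[b]babbab_   read b → write a, move left, go to R
R | [_]ababbab_   read _ → write a, move right, go to P
P | a[a]babbab_   read a → write _, move right, go to Q
Q | a_[b]abbab_   read b → write b, move right, go to S
S | a_b[a]bbab_   read a → write a, move right, go to R
R | a_ba[b]bab_   read b → write b, move right, go to R
R | a_bab[b]ab_   read b → write b, move right, go to R
R | a_babb[a]b_   read a → write _, move right, go to Q
Q | a_babb_[b]_   read b → write b, move right, go to S
S | a_babb_b[_]   read _ → write b, move left, go to Q
Q | a_babb_[b]b   read b → write b, move right, go to S
S | a_babb_b[b]   read b → write _, move left, go to S
S | a_babb_[b]_   read b → write _, move left, go to S
S | a_babb[_]__   read _ → write b, move left, go to Q
Q | a_bab[b]b__   read b → write b, move right, go to S
S | a_babb[b]__   read b → write _, move left, go to S
S | a_bab[b]___   read b → write _, move left, go to S
S | a_ba[b]____   read b → write _, move left, go to S
S | a_b[a]_____   read a → write a, move right, go to R
R | a_ba[_]____   read _ → write a, move right, go to P
P | a_baa[_]___   read _ → write b, move right, go to Q
Q | a_baab[_]__   read _ → write a, move right, go to H
H | a_baaba[_]_
The non-blank tape span at halt is a_baaba.

a_baaba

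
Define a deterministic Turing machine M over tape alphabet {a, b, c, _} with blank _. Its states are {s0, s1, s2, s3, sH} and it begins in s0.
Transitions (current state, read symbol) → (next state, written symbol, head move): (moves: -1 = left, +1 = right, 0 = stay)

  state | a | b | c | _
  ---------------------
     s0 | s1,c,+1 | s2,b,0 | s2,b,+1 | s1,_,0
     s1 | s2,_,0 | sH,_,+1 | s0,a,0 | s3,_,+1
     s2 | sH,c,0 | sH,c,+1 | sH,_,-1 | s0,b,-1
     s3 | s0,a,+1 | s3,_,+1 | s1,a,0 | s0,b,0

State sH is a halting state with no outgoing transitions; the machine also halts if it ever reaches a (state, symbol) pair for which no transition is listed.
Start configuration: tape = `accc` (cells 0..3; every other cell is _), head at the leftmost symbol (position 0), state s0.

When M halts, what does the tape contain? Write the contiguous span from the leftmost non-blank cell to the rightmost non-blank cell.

cccc_c

state=s0 head=0 tape=[a]ccc___   (s0,a)→(s1,c,+1)
state=s1 head=1 tape=c[c]cc___   (s1,c)→(s0,a,0)
state=s0 head=1 tape=c[a]cc___   (s0,a)→(s1,c,+1)
state=s1 head=2 tape=cc[c]c___   (s1,c)→(s0,a,0)
state=s0 head=2 tape=cc[a]c___   (s0,a)→(s1,c,+1)
state=s1 head=3 tape=ccc[c]___   (s1,c)→(s0,a,0)
state=s0 head=3 tape=ccc[a]___   (s0,a)→(s1,c,+1)
state=s1 head=4 tape=cccc[_]__   (s1,_)→(s3,_,+1)
state=s3 head=5 tape=cccc_[_]_   (s3,_)→(s0,b,0)
state=s0 head=5 tape=cccc_[b]_   (s0,b)→(s2,b,0)
state=s2 head=5 tape=cccc_[b]_   (s2,b)→(sH,c,+1)
state=sH head=6 tape=cccc_c[_]
The non-blank tape span at halt is cccc_c.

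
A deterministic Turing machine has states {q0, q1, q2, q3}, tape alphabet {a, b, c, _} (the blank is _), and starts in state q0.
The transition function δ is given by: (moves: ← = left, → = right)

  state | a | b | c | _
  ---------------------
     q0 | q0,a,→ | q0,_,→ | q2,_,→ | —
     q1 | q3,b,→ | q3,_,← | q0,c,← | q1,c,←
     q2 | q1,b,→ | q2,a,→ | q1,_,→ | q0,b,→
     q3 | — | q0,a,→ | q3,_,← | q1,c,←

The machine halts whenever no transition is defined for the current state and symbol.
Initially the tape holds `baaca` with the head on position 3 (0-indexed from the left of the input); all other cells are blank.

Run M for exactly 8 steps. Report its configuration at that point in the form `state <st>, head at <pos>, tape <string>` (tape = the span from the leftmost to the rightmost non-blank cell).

q0 | baa[c]a_   read c → write _, move →, go to q2
q2 | baa_[a]_   read a → write b, move →, go to q1
q1 | baa_b[_]   read _ → write c, move ←, go to q1
q1 | baa_[b]c   read b → write _, move ←, go to q3
q3 | baa[_]_c   read _ → write c, move ←, go to q1
q1 | ba[a]c_c   read a → write b, move →, go to q3
q3 | bab[c]_c   read c → write _, move ←, go to q3
q3 | ba[b]__c   read b → write a, move →, go to q0
q0 | baa[_]_c
After 8 steps: state q0, head at 3, tape baa__c.

state q0, head at 3, tape baa__c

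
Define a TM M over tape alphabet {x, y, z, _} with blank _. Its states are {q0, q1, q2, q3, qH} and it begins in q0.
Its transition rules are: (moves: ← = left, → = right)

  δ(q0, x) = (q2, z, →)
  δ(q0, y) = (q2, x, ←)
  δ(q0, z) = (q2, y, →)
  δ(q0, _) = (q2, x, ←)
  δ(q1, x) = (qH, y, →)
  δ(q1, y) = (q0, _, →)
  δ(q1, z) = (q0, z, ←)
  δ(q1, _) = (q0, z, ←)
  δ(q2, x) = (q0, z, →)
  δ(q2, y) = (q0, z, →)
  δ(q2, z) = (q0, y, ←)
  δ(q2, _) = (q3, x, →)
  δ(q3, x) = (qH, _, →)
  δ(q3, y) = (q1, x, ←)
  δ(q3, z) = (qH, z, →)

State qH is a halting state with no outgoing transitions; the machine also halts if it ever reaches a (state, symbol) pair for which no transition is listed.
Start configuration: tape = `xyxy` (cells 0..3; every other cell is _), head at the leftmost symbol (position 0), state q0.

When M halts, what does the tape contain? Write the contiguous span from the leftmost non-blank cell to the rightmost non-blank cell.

state=q0 head=0 tape=[x]yxy___   (q0,x)→(q2,z,→)
state=q2 head=1 tape=z[y]xy___   (q2,y)→(q0,z,→)
state=q0 head=2 tape=zz[x]y___   (q0,x)→(q2,z,→)
state=q2 head=3 tape=zzz[y]___   (q2,y)→(q0,z,→)
state=q0 head=4 tape=zzzz[_]__   (q0,_)→(q2,x,←)
state=q2 head=3 tape=zzz[z]x__   (q2,z)→(q0,y,←)
state=q0 head=2 tape=zz[z]yx__   (q0,z)→(q2,y,→)
state=q2 head=3 tape=zzy[y]x__   (q2,y)→(q0,z,→)
state=q0 head=4 tape=zzyz[x]__   (q0,x)→(q2,z,→)
state=q2 head=5 tape=zzyzz[_]_   (q2,_)→(q3,x,→)
state=q3 head=6 tape=zzyzzx[_]
The non-blank tape span at halt is zzyzzx.

zzyzzx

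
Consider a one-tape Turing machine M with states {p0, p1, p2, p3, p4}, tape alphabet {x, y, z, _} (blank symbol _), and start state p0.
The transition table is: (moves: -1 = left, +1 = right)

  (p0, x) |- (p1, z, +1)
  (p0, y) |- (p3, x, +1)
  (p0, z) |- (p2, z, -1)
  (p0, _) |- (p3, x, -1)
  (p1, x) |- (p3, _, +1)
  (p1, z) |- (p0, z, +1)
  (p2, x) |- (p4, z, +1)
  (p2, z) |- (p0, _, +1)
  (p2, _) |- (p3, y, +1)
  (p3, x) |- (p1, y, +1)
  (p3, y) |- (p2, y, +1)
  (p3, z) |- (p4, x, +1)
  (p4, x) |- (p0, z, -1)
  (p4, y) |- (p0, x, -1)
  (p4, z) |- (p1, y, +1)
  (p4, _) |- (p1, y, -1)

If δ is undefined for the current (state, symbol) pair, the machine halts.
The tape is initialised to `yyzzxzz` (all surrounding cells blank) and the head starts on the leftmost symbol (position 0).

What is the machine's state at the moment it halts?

state=p0 head=0 tape=[y]yzzxzz_   (p0,y)→(p3,x,+1)
state=p3 head=1 tape=x[y]zzxzz_   (p3,y)→(p2,y,+1)
state=p2 head=2 tape=xy[z]zxzz_   (p2,z)→(p0,_,+1)
state=p0 head=3 tape=xy_[z]xzz_   (p0,z)→(p2,z,-1)
state=p2 head=2 tape=xy[_]zxzz_   (p2,_)→(p3,y,+1)
state=p3 head=3 tape=xyy[z]xzz_   (p3,z)→(p4,x,+1)
state=p4 head=4 tape=xyyx[x]zz_   (p4,x)→(p0,z,-1)
state=p0 head=3 tape=xyy[x]zzz_   (p0,x)→(p1,z,+1)
state=p1 head=4 tape=xyyz[z]zz_   (p1,z)→(p0,z,+1)
state=p0 head=5 tape=xyyzz[z]z_   (p0,z)→(p2,z,-1)
state=p2 head=4 tape=xyyz[z]zz_   (p2,z)→(p0,_,+1)
state=p0 head=5 tape=xyyz_[z]z_   (p0,z)→(p2,z,-1)
state=p2 head=4 tape=xyyz[_]zz_   (p2,_)→(p3,y,+1)
state=p3 head=5 tape=xyyzy[z]z_   (p3,z)→(p4,x,+1)
state=p4 head=6 tape=xyyzyx[z]_   (p4,z)→(p1,y,+1)
state=p1 head=7 tape=xyyzyxy[_]
No transition is defined for (p1, _); M halts in state p1.

p1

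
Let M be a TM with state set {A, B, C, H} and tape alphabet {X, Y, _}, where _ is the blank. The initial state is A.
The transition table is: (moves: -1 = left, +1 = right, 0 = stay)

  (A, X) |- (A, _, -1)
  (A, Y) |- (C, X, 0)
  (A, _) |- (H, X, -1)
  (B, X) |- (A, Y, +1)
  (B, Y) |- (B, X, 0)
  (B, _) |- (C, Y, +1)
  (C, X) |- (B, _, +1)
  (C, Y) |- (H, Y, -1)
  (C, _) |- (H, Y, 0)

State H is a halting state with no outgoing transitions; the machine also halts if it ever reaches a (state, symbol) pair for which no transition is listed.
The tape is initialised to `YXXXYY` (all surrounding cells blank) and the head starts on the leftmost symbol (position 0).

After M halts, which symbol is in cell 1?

state=A head=0 tape=[Y]XXXYY__   (A,Y)→(C,X,0)
state=C head=0 tape=[X]XXXYY__   (C,X)→(B,_,+1)
state=B head=1 tape=_[X]XXYY__   (B,X)→(A,Y,+1)
state=A head=2 tape=_Y[X]XYY__   (A,X)→(A,_,-1)
state=A head=1 tape=_[Y]_XYY__   (A,Y)→(C,X,0)
state=C head=1 tape=_[X]_XYY__   (C,X)→(B,_,+1)
state=B head=2 tape=__[_]XYY__   (B,_)→(C,Y,+1)
state=C head=3 tape=__Y[X]YY__   (C,X)→(B,_,+1)
state=B head=4 tape=__Y_[Y]Y__   (B,Y)→(B,X,0)
state=B head=4 tape=__Y_[X]Y__   (B,X)→(A,Y,+1)
state=A head=5 tape=__Y_Y[Y]__   (A,Y)→(C,X,0)
state=C head=5 tape=__Y_Y[X]__   (C,X)→(B,_,+1)
state=B head=6 tape=__Y_Y_[_]_   (B,_)→(C,Y,+1)
state=C head=7 tape=__Y_Y_Y[_]   (C,_)→(H,Y,0)
state=H head=7 tape=__Y_Y_Y[Y]
Cell 1 holds _ when M halts.

_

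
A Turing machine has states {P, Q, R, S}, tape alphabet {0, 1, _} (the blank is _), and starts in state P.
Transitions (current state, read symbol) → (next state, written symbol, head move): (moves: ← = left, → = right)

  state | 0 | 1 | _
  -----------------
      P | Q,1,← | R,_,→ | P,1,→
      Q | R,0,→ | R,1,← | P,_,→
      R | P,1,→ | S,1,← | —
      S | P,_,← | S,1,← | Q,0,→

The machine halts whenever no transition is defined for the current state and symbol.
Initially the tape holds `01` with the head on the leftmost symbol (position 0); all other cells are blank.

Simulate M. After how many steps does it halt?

8

state=P head=0 tape=_[0]1_   (P,0)→(Q,1,←)
state=Q head=-1 tape=[_]11_   (Q,_)→(P,_,→)
state=P head=0 tape=_[1]1_   (P,1)→(R,_,→)
state=R head=1 tape=__[1]_   (R,1)→(S,1,←)
state=S head=0 tape=_[_]1_   (S,_)→(Q,0,→)
state=Q head=1 tape=_0[1]_   (Q,1)→(R,1,←)
state=R head=0 tape=_[0]1_   (R,0)→(P,1,→)
state=P head=1 tape=_1[1]_   (P,1)→(R,_,→)
state=R head=2 tape=_1_[_]
M halts after 8 transitions.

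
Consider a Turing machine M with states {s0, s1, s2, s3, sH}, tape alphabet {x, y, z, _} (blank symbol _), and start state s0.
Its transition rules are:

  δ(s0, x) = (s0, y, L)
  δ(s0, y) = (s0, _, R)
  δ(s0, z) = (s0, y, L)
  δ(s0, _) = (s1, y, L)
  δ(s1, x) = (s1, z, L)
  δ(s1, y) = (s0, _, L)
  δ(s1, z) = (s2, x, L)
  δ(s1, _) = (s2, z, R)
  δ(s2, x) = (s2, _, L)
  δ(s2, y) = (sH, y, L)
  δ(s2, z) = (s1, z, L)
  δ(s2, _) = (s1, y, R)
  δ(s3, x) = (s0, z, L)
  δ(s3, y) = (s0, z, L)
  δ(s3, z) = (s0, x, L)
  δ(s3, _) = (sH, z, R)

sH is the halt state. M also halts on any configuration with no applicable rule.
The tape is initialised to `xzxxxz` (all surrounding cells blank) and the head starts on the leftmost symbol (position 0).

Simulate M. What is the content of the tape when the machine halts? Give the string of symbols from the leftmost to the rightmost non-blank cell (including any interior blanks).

state=s0 head=0 tape=__[x]zxxxz   (s0,x)→(s0,y,L)
state=s0 head=-1 tape=_[_]yzxxxz   (s0,_)→(s1,y,L)
state=s1 head=-2 tape=[_]yyzxxxz   (s1,_)→(s2,z,R)
state=s2 head=-1 tape=z[y]yzxxxz   (s2,y)→(sH,y,L)
state=sH head=-2 tape=[z]yyzxxxz
The non-blank tape span at halt is zyyzxxxz.

zyyzxxxz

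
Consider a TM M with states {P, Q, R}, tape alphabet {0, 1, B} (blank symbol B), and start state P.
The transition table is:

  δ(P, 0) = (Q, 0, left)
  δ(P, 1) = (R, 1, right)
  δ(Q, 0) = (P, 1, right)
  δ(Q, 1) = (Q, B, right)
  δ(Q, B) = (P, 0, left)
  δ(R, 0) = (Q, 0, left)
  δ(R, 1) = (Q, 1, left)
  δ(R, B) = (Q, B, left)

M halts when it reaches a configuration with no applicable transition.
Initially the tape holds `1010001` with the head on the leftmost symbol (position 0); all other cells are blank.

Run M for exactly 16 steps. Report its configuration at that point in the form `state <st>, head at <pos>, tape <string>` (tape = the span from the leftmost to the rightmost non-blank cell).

P | [1]010001B   read 1 → write 1, move right, go to R
R | 1[0]10001B   read 0 → write 0, move left, go to Q
Q | [1]010001B   read 1 → write B, move right, go to Q
Q | B[0]10001B   read 0 → write 1, move right, go to P
P | B1[1]0001B   read 1 → write 1, move right, go to R
R | B11[0]001B   read 0 → write 0, move left, go to Q
Q | B1[1]0001B   read 1 → write B, move right, go to Q
Q | B1B[0]001B   read 0 → write 1, move right, go to P
P | B1B1[0]01B   read 0 → write 0, move left, go to Q
Q | B1B[1]001B   read 1 → write B, move right, go to Q
Q | B1BB[0]01B   read 0 → write 1, move right, go to P
P | B1BB1[0]1B   read 0 → write 0, move left, go to Q
Q | B1BB[1]01B   read 1 → write B, move right, go to Q
Q | B1BBB[0]1B   read 0 → write 1, move right, go to P
P | B1BBB1[1]B   read 1 → write 1, move right, go to R
R | B1BBB11[B]   read B → write B, move left, go to Q
Q | B1BBB1[1]B
After 16 steps: state Q, head at 6, tape 1BBB11.

state Q, head at 6, tape 1BBB11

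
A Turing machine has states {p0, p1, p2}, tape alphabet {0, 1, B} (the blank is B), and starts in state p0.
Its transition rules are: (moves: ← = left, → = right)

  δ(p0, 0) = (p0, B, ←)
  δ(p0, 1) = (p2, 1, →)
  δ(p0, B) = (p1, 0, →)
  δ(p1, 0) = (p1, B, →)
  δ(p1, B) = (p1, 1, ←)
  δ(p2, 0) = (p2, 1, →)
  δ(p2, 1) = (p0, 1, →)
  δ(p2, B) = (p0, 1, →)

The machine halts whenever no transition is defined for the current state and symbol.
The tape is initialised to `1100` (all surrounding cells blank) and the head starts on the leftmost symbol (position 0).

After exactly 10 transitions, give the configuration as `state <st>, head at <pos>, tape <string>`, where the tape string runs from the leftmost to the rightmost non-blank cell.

state p1, head at 4, tape 111101

p0 | [1]100BB   read 1 → write 1, move →, go to p2
p2 | 1[1]00BB   read 1 → write 1, move →, go to p0
p0 | 11[0]0BB   read 0 → write B, move ←, go to p0
p0 | 1[1]B0BB   read 1 → write 1, move →, go to p2
p2 | 11[B]0BB   read B → write 1, move →, go to p0
p0 | 111[0]BB   read 0 → write B, move ←, go to p0
p0 | 11[1]BBB   read 1 → write 1, move →, go to p2
p2 | 111[B]BB   read B → write 1, move →, go to p0
p0 | 1111[B]B   read B → write 0, move →, go to p1
p1 | 11110[B]   read B → write 1, move ←, go to p1
p1 | 1111[0]1
After 10 steps: state p1, head at 4, tape 111101.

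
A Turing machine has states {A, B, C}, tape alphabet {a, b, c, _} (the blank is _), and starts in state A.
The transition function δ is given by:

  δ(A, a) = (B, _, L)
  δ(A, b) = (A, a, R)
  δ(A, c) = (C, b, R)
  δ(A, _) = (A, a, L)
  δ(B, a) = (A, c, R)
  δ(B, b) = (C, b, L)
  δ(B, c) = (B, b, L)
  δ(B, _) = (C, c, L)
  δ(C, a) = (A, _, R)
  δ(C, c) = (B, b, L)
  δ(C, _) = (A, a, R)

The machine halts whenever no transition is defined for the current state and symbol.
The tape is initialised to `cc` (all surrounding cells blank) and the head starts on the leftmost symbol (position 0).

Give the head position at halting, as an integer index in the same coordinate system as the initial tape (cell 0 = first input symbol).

A | _[c]c_   read c → write b, move R, go to C
C | _b[c]_   read c → write b, move L, go to B
B | _[b]b_   read b → write b, move L, go to C
C | [_]bb_   read _ → write a, move R, go to A
A | a[b]b_   read b → write a, move R, go to A
A | aa[b]_   read b → write a, move R, go to A
A | aaa[_]   read _ → write a, move L, go to A
A | aa[a]a   read a → write _, move L, go to B
B | a[a]_a   read a → write c, move R, go to A
A | ac[_]a   read _ → write a, move L, go to A
A | a[c]aa   read c → write b, move R, go to C
C | ab[a]a   read a → write _, move R, go to A
A | ab_[a]   read a → write _, move L, go to B
B | ab[_]_   read _ → write c, move L, go to C
C | a[b]c_
At halt the head is at cell 0.

0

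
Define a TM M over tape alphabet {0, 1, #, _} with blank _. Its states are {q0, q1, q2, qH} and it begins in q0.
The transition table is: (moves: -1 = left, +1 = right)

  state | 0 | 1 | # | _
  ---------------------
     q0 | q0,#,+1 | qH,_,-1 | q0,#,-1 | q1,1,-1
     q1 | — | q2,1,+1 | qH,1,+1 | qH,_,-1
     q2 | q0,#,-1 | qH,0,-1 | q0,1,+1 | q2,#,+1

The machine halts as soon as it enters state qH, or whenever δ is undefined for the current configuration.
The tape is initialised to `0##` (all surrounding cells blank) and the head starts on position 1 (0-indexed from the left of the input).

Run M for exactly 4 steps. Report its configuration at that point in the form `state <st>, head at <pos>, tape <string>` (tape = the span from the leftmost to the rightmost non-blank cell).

state q0, head at -1, tape ###

q0 | _0[#]#   read # → write #, move -1, go to q0
q0 | _[0]##   read 0 → write #, move +1, go to q0
q0 | _#[#]#   read # → write #, move -1, go to q0
q0 | _[#]##   read # → write #, move -1, go to q0
q0 | [_]###
After 4 steps: state q0, head at -1, tape ###.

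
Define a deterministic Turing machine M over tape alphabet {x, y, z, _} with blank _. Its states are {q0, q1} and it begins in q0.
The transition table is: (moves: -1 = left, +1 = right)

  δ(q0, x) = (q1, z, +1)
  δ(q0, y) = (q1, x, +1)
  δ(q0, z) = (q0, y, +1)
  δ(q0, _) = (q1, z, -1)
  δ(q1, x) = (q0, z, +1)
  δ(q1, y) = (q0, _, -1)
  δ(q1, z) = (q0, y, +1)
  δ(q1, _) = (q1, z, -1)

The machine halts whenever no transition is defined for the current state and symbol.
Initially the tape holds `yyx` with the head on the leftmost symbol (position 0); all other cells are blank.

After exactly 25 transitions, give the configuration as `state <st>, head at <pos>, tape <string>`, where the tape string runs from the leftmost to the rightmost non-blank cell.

state q1, head at 5, tape yyzzyyz

state=q0 head=0 tape=[y]yx____   (q0,y)→(q1,x,+1)
state=q1 head=1 tape=x[y]x____   (q1,y)→(q0,_,-1)
state=q0 head=0 tape=[x]_x____   (q0,x)→(q1,z,+1)
state=q1 head=1 tape=z[_]x____   (q1,_)→(q1,z,-1)
state=q1 head=0 tape=[z]zx____   (q1,z)→(q0,y,+1)
state=q0 head=1 tape=y[z]x____   (q0,z)→(q0,y,+1)
state=q0 head=2 tape=yy[x]____   (q0,x)→(q1,z,+1)
state=q1 head=3 tape=yyz[_]___   (q1,_)→(q1,z,-1)
state=q1 head=2 tape=yy[z]z___   (q1,z)→(q0,y,+1)
state=q0 head=3 tape=yyy[z]___   (q0,z)→(q0,y,+1)
state=q0 head=4 tape=yyyy[_]__   (q0,_)→(q1,z,-1)
state=q1 head=3 tape=yyy[y]z__   (q1,y)→(q0,_,-1)
state=q0 head=2 tape=yy[y]_z__   (q0,y)→(q1,x,+1)
state=q1 head=3 tape=yyx[_]z__   (q1,_)→(q1,z,-1)
state=q1 head=2 tape=yy[x]zz__   (q1,x)→(q0,z,+1)
state=q0 head=3 tape=yyz[z]z__   (q0,z)→(q0,y,+1)
state=q0 head=4 tape=yyzy[z]__   (q0,z)→(q0,y,+1)
state=q0 head=5 tape=yyzyy[_]_   (q0,_)→(q1,z,-1)
state=q1 head=4 tape=yyzy[y]z_   (q1,y)→(q0,_,-1)
state=q0 head=3 tape=yyz[y]_z_   (q0,y)→(q1,x,+1)
state=q1 head=4 tape=yyzx[_]z_   (q1,_)→(q1,z,-1)
state=q1 head=3 tape=yyz[x]zz_   (q1,x)→(q0,z,+1)
state=q0 head=4 tape=yyzz[z]z_   (q0,z)→(q0,y,+1)
state=q0 head=5 tape=yyzzy[z]_   (q0,z)→(q0,y,+1)
state=q0 head=6 tape=yyzzyy[_]   (q0,_)→(q1,z,-1)
state=q1 head=5 tape=yyzzy[y]z
After 25 steps: state q1, head at 5, tape yyzzyyz.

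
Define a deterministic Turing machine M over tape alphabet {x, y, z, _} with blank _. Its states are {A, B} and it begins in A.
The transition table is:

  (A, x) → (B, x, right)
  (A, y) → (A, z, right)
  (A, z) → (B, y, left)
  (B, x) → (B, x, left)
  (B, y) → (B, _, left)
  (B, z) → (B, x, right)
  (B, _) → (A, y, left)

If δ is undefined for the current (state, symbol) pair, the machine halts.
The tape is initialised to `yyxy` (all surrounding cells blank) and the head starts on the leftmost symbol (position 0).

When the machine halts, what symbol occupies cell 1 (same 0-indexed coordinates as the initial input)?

state=A head=0 tape=__[y]yxy   (A,y)→(A,z,right)
state=A head=1 tape=__z[y]xy   (A,y)→(A,z,right)
state=A head=2 tape=__zz[x]y   (A,x)→(B,x,right)
state=B head=3 tape=__zzx[y]   (B,y)→(B,_,left)
state=B head=2 tape=__zz[x]_   (B,x)→(B,x,left)
state=B head=1 tape=__z[z]x_   (B,z)→(B,x,right)
state=B head=2 tape=__zx[x]_   (B,x)→(B,x,left)
state=B head=1 tape=__z[x]x_   (B,x)→(B,x,left)
state=B head=0 tape=__[z]xx_   (B,z)→(B,x,right)
state=B head=1 tape=__x[x]x_   (B,x)→(B,x,left)
state=B head=0 tape=__[x]xx_   (B,x)→(B,x,left)
state=B head=-1 tape=_[_]xxx_   (B,_)→(A,y,left)
state=A head=-2 tape=[_]yxxx_
Cell 1 holds x when M halts.

x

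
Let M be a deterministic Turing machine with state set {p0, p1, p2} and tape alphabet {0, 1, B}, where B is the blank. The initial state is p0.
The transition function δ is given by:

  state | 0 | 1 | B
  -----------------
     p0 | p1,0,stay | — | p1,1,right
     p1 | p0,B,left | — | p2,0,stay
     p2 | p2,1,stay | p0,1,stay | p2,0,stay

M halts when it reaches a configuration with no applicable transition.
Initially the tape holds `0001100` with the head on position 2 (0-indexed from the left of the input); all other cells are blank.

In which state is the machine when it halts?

p0 | B00[0]1100   read 0 → write 0, move stay, go to p1
p1 | B00[0]1100   read 0 → write B, move left, go to p0
p0 | B0[0]B1100   read 0 → write 0, move stay, go to p1
p1 | B0[0]B1100   read 0 → write B, move left, go to p0
p0 | B[0]BB1100   read 0 → write 0, move stay, go to p1
p1 | B[0]BB1100   read 0 → write B, move left, go to p0
p0 | [B]BBB1100   read B → write 1, move right, go to p1
p1 | 1[B]BB1100   read B → write 0, move stay, go to p2
p2 | 1[0]BB1100   read 0 → write 1, move stay, go to p2
p2 | 1[1]BB1100   read 1 → write 1, move stay, go to p0
p0 | 1[1]BB1100
No transition is defined for (p0, 1); M halts in state p0.

p0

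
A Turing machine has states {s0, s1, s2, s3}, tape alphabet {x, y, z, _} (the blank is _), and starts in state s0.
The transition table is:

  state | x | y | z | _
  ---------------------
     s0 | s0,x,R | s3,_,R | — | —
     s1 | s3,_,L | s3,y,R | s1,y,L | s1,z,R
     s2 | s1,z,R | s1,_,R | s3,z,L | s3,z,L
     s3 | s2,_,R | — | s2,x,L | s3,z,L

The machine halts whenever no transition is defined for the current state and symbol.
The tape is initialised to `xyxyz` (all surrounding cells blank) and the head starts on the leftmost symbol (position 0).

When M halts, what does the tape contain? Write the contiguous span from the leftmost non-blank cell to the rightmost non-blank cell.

state=s0 head=0 tape=[x]yxyz_   (s0,x)→(s0,x,R)
state=s0 head=1 tape=x[y]xyz_   (s0,y)→(s3,_,R)
state=s3 head=2 tape=x_[x]yz_   (s3,x)→(s2,_,R)
state=s2 head=3 tape=x__[y]z_   (s2,y)→(s1,_,R)
state=s1 head=4 tape=x___[z]_   (s1,z)→(s1,y,L)
state=s1 head=3 tape=x__[_]y_   (s1,_)→(s1,z,R)
state=s1 head=4 tape=x__z[y]_   (s1,y)→(s3,y,R)
state=s3 head=5 tape=x__zy[_]   (s3,_)→(s3,z,L)
state=s3 head=4 tape=x__z[y]z
The non-blank tape span at halt is x__zyz.

x__zyz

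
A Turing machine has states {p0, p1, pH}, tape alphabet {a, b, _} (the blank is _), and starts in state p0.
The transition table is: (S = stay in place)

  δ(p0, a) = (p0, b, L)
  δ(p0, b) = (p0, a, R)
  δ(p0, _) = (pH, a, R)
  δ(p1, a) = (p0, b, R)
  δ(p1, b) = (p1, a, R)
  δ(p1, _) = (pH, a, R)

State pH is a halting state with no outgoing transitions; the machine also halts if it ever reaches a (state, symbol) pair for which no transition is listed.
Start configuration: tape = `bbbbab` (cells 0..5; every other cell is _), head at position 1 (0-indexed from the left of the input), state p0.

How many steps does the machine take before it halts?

14

p0 | b[b]bbab__   read b → write a, move R, go to p0
p0 | ba[b]bab__   read b → write a, move R, go to p0
p0 | baa[b]ab__   read b → write a, move R, go to p0
p0 | baaa[a]b__   read a → write b, move L, go to p0
p0 | baa[a]bb__   read a → write b, move L, go to p0
p0 | ba[a]bbb__   read a → write b, move L, go to p0
p0 | b[a]bbbb__   read a → write b, move L, go to p0
p0 | [b]bbbbb__   read b → write a, move R, go to p0
p0 | a[b]bbbb__   read b → write a, move R, go to p0
p0 | aa[b]bbb__   read b → write a, move R, go to p0
p0 | aaa[b]bb__   read b → write a, move R, go to p0
p0 | aaaa[b]b__   read b → write a, move R, go to p0
p0 | aaaaa[b]__   read b → write a, move R, go to p0
p0 | aaaaaa[_]_   read _ → write a, move R, go to pH
pH | aaaaaaa[_]
M halts after 14 transitions.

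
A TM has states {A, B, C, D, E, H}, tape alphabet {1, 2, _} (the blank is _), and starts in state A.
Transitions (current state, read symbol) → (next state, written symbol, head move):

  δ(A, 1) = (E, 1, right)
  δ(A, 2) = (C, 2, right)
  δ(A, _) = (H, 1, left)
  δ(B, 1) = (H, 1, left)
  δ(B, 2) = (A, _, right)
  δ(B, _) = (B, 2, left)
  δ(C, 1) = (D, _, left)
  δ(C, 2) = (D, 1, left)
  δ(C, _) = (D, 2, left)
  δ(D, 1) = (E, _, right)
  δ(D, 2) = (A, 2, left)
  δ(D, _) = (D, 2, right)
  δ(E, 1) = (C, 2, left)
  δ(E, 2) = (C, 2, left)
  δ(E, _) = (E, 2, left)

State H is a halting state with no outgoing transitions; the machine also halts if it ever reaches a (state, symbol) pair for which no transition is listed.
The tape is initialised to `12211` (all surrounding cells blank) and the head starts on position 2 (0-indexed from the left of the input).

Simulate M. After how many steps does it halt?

19

A | ___12[2]11   read 2 → write 2, move right, go to C
C | ___122[1]1   read 1 → write _, move left, go to D
D | ___12[2]_1   read 2 → write 2, move left, go to A
A | ___1[2]2_1   read 2 → write 2, move right, go to C
C | ___12[2]_1   read 2 → write 1, move left, go to D
D | ___1[2]1_1   read 2 → write 2, move left, go to A
A | ___[1]21_1   read 1 → write 1, move right, go to E
E | ___1[2]1_1   read 2 → write 2, move left, go to C
C | ___[1]21_1   read 1 → write _, move left, go to D
D | __[_]_21_1   read _ → write 2, move right, go to D
D | __2[_]21_1   read _ → write 2, move right, go to D
D | __22[2]1_1   read 2 → write 2, move left, go to A
A | __2[2]21_1   read 2 → write 2, move right, go to C
C | __22[2]1_1   read 2 → write 1, move left, go to D
D | __2[2]11_1   read 2 → write 2, move left, go to A
A | __[2]211_1   read 2 → write 2, move right, go to C
C | __2[2]11_1   read 2 → write 1, move left, go to D
D | __[2]111_1   read 2 → write 2, move left, go to A
A | _[_]2111_1   read _ → write 1, move left, go to H
H | [_]12111_1
M halts after 19 transitions.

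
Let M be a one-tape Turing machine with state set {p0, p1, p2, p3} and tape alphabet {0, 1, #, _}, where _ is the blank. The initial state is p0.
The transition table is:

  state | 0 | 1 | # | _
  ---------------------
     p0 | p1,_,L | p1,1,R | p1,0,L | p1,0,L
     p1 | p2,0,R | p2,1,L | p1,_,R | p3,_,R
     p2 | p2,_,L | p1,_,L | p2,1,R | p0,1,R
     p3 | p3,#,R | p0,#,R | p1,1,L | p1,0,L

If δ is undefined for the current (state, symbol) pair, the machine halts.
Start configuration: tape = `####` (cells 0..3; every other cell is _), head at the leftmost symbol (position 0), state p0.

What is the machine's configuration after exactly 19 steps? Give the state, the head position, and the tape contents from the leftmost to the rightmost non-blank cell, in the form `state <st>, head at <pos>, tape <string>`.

state p1, head at 7, tape 11____010

state=p0 head=0 tape=_[#]###_____   (p0,#)→(p1,0,L)
state=p1 head=-1 tape=[_]0###_____   (p1,_)→(p3,_,R)
state=p3 head=0 tape=_[0]###_____   (p3,0)→(p3,#,R)
state=p3 head=1 tape=_#[#]##_____   (p3,#)→(p1,1,L)
state=p1 head=0 tape=_[#]1##_____   (p1,#)→(p1,_,R)
state=p1 head=1 tape=__[1]##_____   (p1,1)→(p2,1,L)
state=p2 head=0 tape=_[_]1##_____   (p2,_)→(p0,1,R)
state=p0 head=1 tape=_1[1]##_____   (p0,1)→(p1,1,R)
state=p1 head=2 tape=_11[#]#_____   (p1,#)→(p1,_,R)
state=p1 head=3 tape=_11_[#]_____   (p1,#)→(p1,_,R)
state=p1 head=4 tape=_11__[_]____   (p1,_)→(p3,_,R)
state=p3 head=5 tape=_11___[_]___   (p3,_)→(p1,0,L)
state=p1 head=4 tape=_11__[_]0___   (p1,_)→(p3,_,R)
state=p3 head=5 tape=_11___[0]___   (p3,0)→(p3,#,R)
state=p3 head=6 tape=_11___#[_]__   (p3,_)→(p1,0,L)
state=p1 head=5 tape=_11___[#]0__   (p1,#)→(p1,_,R)
state=p1 head=6 tape=_11____[0]__   (p1,0)→(p2,0,R)
state=p2 head=7 tape=_11____0[_]_   (p2,_)→(p0,1,R)
state=p0 head=8 tape=_11____01[_]   (p0,_)→(p1,0,L)
state=p1 head=7 tape=_11____0[1]0
After 19 steps: state p1, head at 7, tape 11____010.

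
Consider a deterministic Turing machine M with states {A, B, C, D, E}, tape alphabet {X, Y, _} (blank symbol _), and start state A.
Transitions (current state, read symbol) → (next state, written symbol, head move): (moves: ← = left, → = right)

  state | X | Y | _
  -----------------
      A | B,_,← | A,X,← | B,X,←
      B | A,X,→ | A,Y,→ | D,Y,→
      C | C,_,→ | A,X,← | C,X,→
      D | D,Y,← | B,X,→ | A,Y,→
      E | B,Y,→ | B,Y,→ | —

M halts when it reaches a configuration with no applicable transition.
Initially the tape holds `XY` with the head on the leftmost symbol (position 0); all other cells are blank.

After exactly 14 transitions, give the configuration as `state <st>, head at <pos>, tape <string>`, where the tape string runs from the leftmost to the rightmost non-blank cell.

state=A head=0 tape=___[X]Y   (A,X)→(B,_,←)
state=B head=-1 tape=__[_]_Y   (B,_)→(D,Y,→)
state=D head=0 tape=__Y[_]Y   (D,_)→(A,Y,→)
state=A head=1 tape=__YY[Y]   (A,Y)→(A,X,←)
state=A head=0 tape=__Y[Y]X   (A,Y)→(A,X,←)
state=A head=-1 tape=__[Y]XX   (A,Y)→(A,X,←)
state=A head=-2 tape=_[_]XXX   (A,_)→(B,X,←)
state=B head=-3 tape=[_]XXXX   (B,_)→(D,Y,→)
state=D head=-2 tape=Y[X]XXX   (D,X)→(D,Y,←)
state=D head=-3 tape=[Y]YXXX   (D,Y)→(B,X,→)
state=B head=-2 tape=X[Y]XXX   (B,Y)→(A,Y,→)
state=A head=-1 tape=XY[X]XX   (A,X)→(B,_,←)
state=B head=-2 tape=X[Y]_XX   (B,Y)→(A,Y,→)
state=A head=-1 tape=XY[_]XX   (A,_)→(B,X,←)
state=B head=-2 tape=X[Y]XXX
After 14 steps: state B, head at -2, tape XYXXX.

state B, head at -2, tape XYXXX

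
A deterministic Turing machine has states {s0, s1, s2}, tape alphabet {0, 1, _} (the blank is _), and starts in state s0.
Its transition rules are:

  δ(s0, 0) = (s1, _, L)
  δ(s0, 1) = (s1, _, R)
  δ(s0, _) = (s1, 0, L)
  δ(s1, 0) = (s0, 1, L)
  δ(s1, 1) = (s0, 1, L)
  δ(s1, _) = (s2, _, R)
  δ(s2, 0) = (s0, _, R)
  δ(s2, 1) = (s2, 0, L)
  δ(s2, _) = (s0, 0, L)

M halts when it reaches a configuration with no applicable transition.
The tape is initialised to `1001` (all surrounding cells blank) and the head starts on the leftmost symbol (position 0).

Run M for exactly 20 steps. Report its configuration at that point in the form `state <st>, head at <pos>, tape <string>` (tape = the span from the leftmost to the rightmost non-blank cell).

state s2, head at 4, tape 00

s0 | _[1]001__   read 1 → write _, move R, go to s1
s1 | __[0]01__   read 0 → write 1, move L, go to s0
s0 | _[_]101__   read _ → write 0, move L, go to s1
s1 | [_]0101__   read _ → write _, move R, go to s2
s2 | _[0]101__   read 0 → write _, move R, go to s0
s0 | __[1]01__   read 1 → write _, move R, go to s1
s1 | ___[0]1__   read 0 → write 1, move L, go to s0
s0 | __[_]11__   read _ → write 0, move L, go to s1
s1 | _[_]011__   read _ → write _, move R, go to s2
s2 | __[0]11__   read 0 → write _, move R, go to s0
s0 | ___[1]1__   read 1 → write _, move R, go to s1
s1 | ____[1]__   read 1 → write 1, move L, go to s0
s0 | ___[_]1__   read _ → write 0, move L, go to s1
s1 | __[_]01__   read _ → write _, move R, go to s2
s2 | ___[0]1__   read 0 → write _, move R, go to s0
s0 | ____[1]__   read 1 → write _, move R, go to s1
s1 | _____[_]_   read _ → write _, move R, go to s2
s2 | ______[_]   read _ → write 0, move L, go to s0
s0 | _____[_]0   read _ → write 0, move L, go to s1
s1 | ____[_]00   read _ → write _, move R, go to s2
s2 | _____[0]0
After 20 steps: state s2, head at 4, tape 00.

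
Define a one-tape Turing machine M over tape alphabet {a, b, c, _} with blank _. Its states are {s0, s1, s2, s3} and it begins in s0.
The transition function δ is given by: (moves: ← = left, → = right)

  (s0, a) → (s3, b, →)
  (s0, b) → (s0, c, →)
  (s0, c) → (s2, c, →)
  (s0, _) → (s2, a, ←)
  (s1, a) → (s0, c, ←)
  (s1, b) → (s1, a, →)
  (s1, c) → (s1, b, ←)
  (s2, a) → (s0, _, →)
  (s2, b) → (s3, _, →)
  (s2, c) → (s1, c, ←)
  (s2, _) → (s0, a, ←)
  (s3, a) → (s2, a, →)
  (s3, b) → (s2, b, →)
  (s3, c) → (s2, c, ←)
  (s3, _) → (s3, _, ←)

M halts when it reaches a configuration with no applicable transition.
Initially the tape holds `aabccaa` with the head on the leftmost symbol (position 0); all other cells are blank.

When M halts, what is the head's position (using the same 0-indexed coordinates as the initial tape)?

state=s0 head=0 tape=_[a]abccaa   (s0,a)→(s3,b,→)
state=s3 head=1 tape=_b[a]bccaa   (s3,a)→(s2,a,→)
state=s2 head=2 tape=_ba[b]ccaa   (s2,b)→(s3,_,→)
state=s3 head=3 tape=_ba_[c]caa   (s3,c)→(s2,c,←)
state=s2 head=2 tape=_ba[_]ccaa   (s2,_)→(s0,a,←)
state=s0 head=1 tape=_b[a]accaa   (s0,a)→(s3,b,→)
state=s3 head=2 tape=_bb[a]ccaa   (s3,a)→(s2,a,→)
state=s2 head=3 tape=_bba[c]caa   (s2,c)→(s1,c,←)
state=s1 head=2 tape=_bb[a]ccaa   (s1,a)→(s0,c,←)
state=s0 head=1 tape=_b[b]cccaa   (s0,b)→(s0,c,→)
state=s0 head=2 tape=_bc[c]ccaa   (s0,c)→(s2,c,→)
state=s2 head=3 tape=_bcc[c]caa   (s2,c)→(s1,c,←)
state=s1 head=2 tape=_bc[c]ccaa   (s1,c)→(s1,b,←)
state=s1 head=1 tape=_b[c]bccaa   (s1,c)→(s1,b,←)
state=s1 head=0 tape=_[b]bbccaa   (s1,b)→(s1,a,→)
state=s1 head=1 tape=_a[b]bccaa   (s1,b)→(s1,a,→)
state=s1 head=2 tape=_aa[b]ccaa   (s1,b)→(s1,a,→)
state=s1 head=3 tape=_aaa[c]caa   (s1,c)→(s1,b,←)
state=s1 head=2 tape=_aa[a]bcaa   (s1,a)→(s0,c,←)
state=s0 head=1 tape=_a[a]cbcaa   (s0,a)→(s3,b,→)
state=s3 head=2 tape=_ab[c]bcaa   (s3,c)→(s2,c,←)
state=s2 head=1 tape=_a[b]cbcaa   (s2,b)→(s3,_,→)
state=s3 head=2 tape=_a_[c]bcaa   (s3,c)→(s2,c,←)
state=s2 head=1 tape=_a[_]cbcaa   (s2,_)→(s0,a,←)
state=s0 head=0 tape=_[a]acbcaa   (s0,a)→(s3,b,→)
state=s3 head=1 tape=_b[a]cbcaa   (s3,a)→(s2,a,→)
state=s2 head=2 tape=_ba[c]bcaa   (s2,c)→(s1,c,←)
state=s1 head=1 tape=_b[a]cbcaa   (s1,a)→(s0,c,←)
state=s0 head=0 tape=_[b]ccbcaa   (s0,b)→(s0,c,→)
state=s0 head=1 tape=_c[c]cbcaa   (s0,c)→(s2,c,→)
state=s2 head=2 tape=_cc[c]bcaa   (s2,c)→(s1,c,←)
state=s1 head=1 tape=_c[c]cbcaa   (s1,c)→(s1,b,←)
state=s1 head=0 tape=_[c]bcbcaa   (s1,c)→(s1,b,←)
state=s1 head=-1 tape=[_]bbcbcaa
At halt the head is at cell -1.

-1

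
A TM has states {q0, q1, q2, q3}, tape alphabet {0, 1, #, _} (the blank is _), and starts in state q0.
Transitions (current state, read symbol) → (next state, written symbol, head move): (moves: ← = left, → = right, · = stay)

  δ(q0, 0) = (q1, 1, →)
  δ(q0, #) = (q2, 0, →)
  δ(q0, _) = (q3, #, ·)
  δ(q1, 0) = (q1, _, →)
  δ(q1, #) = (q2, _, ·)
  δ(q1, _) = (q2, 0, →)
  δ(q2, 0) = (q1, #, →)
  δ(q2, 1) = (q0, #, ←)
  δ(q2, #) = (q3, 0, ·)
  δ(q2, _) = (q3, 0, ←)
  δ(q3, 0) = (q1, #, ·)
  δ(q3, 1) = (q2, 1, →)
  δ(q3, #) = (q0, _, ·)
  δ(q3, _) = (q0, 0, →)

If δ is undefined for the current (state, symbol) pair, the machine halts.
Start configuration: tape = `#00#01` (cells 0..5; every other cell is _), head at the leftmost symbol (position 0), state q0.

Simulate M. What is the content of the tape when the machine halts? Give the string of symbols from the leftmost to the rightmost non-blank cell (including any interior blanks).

state=q0 head=0 tape=[#]00#01   (q0,#)→(q2,0,→)
state=q2 head=1 tape=0[0]0#01   (q2,0)→(q1,#,→)
state=q1 head=2 tape=0#[0]#01   (q1,0)→(q1,_,→)
state=q1 head=3 tape=0#_[#]01   (q1,#)→(q2,_,·)
state=q2 head=3 tape=0#_[_]01   (q2,_)→(q3,0,←)
state=q3 head=2 tape=0#[_]001   (q3,_)→(q0,0,→)
state=q0 head=3 tape=0#0[0]01   (q0,0)→(q1,1,→)
state=q1 head=4 tape=0#01[0]1   (q1,0)→(q1,_,→)
state=q1 head=5 tape=0#01_[1]
The non-blank tape span at halt is 0#01_1.

0#01_1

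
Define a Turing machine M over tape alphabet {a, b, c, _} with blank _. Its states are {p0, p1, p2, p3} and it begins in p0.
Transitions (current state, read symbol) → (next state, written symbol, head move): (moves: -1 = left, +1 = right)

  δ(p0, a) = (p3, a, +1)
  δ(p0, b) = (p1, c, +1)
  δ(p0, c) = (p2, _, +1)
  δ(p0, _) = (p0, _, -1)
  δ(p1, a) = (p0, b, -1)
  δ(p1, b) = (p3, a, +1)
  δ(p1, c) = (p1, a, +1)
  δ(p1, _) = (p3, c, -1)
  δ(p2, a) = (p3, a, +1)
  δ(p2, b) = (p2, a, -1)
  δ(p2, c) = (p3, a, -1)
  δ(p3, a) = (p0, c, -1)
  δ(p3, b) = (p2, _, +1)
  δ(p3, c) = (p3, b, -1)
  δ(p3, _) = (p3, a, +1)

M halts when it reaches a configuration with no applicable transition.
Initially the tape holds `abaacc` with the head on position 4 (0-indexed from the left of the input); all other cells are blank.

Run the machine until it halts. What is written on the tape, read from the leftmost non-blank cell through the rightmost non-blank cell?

acaa_a

p0 | abaa[c]c   read c → write _, move +1, go to p2
p2 | abaa_[c]   read c → write a, move -1, go to p3
p3 | abaa[_]a   read _ → write a, move +1, go to p3
p3 | abaaa[a]   read a → write c, move -1, go to p0
p0 | abaa[a]c   read a → write a, move +1, go to p3
p3 | abaaa[c]   read c → write b, move -1, go to p3
p3 | abaa[a]b   read a → write c, move -1, go to p0
p0 | aba[a]cb   read a → write a, move +1, go to p3
p3 | abaa[c]b   read c → write b, move -1, go to p3
p3 | aba[a]bb   read a → write c, move -1, go to p0
p0 | ab[a]cbb   read a → write a, move +1, go to p3
p3 | aba[c]bb   read c → write b, move -1, go to p3
p3 | ab[a]bbb   read a → write c, move -1, go to p0
p0 | a[b]cbbb   read b → write c, move +1, go to p1
p1 | ac[c]bbb   read c → write a, move +1, go to p1
p1 | aca[b]bb   read b → write a, move +1, go to p3
p3 | acaa[b]b   read b → write _, move +1, go to p2
p2 | acaa_[b]   read b → write a, move -1, go to p2
p2 | acaa[_]a
The non-blank tape span at halt is acaa_a.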